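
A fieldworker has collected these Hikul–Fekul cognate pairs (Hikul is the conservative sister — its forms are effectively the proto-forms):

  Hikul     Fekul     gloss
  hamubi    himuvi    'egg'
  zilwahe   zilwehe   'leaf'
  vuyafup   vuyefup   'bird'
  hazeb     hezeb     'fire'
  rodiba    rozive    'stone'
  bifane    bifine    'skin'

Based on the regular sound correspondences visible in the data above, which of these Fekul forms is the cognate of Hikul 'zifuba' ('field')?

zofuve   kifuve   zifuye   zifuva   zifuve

rodiba ~ rozive — Hikul b corresponds to Fekul v between vowels (before a back vowel).
rodiba ~ rozive — Hikul a corresponds to Fekul e word-finally.
Applying these to Hikul 'zifuba':
  zifuba → zifuva   (b→v between vowels (before a back vowel))
  zifuva → zifuve   (a→e word-finally)
So the Fekul cognate is 'zifuve'.

zifuve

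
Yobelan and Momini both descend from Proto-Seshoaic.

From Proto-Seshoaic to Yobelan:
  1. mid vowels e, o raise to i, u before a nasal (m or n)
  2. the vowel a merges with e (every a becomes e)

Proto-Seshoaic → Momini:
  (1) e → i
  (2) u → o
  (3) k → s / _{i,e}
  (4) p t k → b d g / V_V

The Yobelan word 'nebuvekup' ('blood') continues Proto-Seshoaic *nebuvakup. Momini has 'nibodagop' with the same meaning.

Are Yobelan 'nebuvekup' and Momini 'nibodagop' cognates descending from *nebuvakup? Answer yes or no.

no

Derive the expected Momini reflex of *nebuvakup:
Momini: *nebuvakup
  nebuvakup → nibuvakup   [vowel merger]
  nibuvakup → nibovakop   [vowel merger]
  nibovakop (rule 3 does not apply)
  nibovakop → nibovagop   [intervocalic voicing]
  giving Momini nibovagop.
The regular Momini reflex would be 'nibovagop', but the attested form is 'nibodagop'. The correspondence is irregular, so they are not cognates (the Momini form has a different source).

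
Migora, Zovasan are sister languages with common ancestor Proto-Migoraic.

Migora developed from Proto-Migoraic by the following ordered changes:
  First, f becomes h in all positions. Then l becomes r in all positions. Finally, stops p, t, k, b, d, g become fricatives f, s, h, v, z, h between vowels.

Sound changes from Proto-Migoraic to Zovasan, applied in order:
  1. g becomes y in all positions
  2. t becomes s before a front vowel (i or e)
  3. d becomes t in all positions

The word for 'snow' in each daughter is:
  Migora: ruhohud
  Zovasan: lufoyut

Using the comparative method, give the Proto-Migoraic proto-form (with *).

Position 1: Migora has r, Zovasan has l. Zovasan preserves l here (none of its changes turn any other segment into l), so the proto-segment is *l.
Position 7: Migora has d, Zovasan has t. Migora preserves d here (none of its changes turn any other segment into d), so the proto-segment is *d.
Position 3: Migora has h, Zovasan has f. Zovasan preserves f here (none of its changes turn any other segment into f), so the proto-segment is *f.
Continuing position by position gives *lufogud; check it forward:
Migora: start from *lufogud.
  rule 1 (unconditioned shift): lufogud → luhogud
  rule 2 (unconditioned shift): luhogud → ruhogud
  rule 3 (intervocalic lenition): ruhogud → ruhohud
  ⇒ Migora ruhohud
Zovasan: *lufogud
  lufogud → lufoyud   [unconditioned shift]
  lufoyud (rule 2 does not apply)
  lufoyud → lufoyut   [unconditioned shift]
  giving Zovasan lufoyut.
*lufogud is the unique common source.

*lufogud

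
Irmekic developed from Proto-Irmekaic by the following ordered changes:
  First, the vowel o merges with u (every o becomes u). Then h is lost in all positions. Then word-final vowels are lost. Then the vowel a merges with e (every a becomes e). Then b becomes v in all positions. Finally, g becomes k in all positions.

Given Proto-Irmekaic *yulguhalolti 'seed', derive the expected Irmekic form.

yulkuelult

Irmekic: start from *yulguhalolti.
  rule 1 (vowel merger): yulguhalolti → yulguhalulti
  rule 2 (h-loss): yulguhalulti → yulgualulti
  rule 3 (apocope): yulgualulti → yulgualult
  rule 4 (vowel merger): yulgualult → yulguelult
  rule 5: no change — yulguelult
  rule 6 (unconditioned shift): yulguelult → yulkuelult
  ⇒ Irmekic yulkuelult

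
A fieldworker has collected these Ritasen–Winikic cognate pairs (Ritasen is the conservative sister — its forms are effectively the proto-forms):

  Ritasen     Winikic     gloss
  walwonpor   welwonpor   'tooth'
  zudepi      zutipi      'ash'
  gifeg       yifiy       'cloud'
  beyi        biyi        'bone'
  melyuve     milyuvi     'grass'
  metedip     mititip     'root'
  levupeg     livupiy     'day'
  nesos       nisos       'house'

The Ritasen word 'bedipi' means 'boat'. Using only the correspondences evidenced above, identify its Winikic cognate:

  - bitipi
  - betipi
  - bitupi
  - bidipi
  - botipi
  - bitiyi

gifeg ~ yifiy, beyi ~ biyi — Ritasen e corresponds to Winikic i after a consonant, before a consonant other than r, m, n, p, b, f, v.
metedip ~ mititip — Ritasen d corresponds to Winikic t between vowels (before a front vowel).
Applying these to Ritasen 'bedipi':
  bedipi → bidipi   (e→i after a consonant, before a consonant other than r, m, n, p, b, f, v)
  bidipi → bitipi   (d→t between vowels (before a front vowel))
So the Winikic cognate is 'bitipi'.

bitipi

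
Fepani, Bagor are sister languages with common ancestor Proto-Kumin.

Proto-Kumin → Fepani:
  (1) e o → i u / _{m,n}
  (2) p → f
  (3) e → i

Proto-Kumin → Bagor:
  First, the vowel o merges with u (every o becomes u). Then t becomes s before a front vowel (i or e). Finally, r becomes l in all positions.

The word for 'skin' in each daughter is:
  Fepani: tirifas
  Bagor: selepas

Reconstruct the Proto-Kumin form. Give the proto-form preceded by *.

Position 3: Fepani has r, Bagor has l. Fepani preserves r here (none of its changes turn any other segment into r), so the proto-segment is *r.
Position 4: Fepani has i, Bagor has e. Bagor preserves e here (none of its changes turn any other segment into e), so the proto-segment is *e.
Verify the candidate proto-form against each daughter:
Fepani: *terepas > terefas > tirifas  (by unconditioned shift, vowel merger)
Bagor: *terepas
  terepas (rule 1 does not apply)
  terepas → serepas   [palatalisation]
  serepas → selepas   [unconditioned shift]
  giving Bagor selepas.
No other proto-form is consistent with every reflex, so the reconstruction is *terepas.

*terepas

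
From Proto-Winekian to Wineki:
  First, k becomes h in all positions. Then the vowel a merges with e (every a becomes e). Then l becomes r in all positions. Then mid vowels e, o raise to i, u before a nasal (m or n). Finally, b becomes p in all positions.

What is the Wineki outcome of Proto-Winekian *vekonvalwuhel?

vehunverwuher

Wineki: *vekonvalwuhel > vehonvalwuhel > vehonvelwuhel > vehonverwuher > vehunverwuher  (by unconditioned shift, vowel merger, unconditioned shift, pre-nasal raising)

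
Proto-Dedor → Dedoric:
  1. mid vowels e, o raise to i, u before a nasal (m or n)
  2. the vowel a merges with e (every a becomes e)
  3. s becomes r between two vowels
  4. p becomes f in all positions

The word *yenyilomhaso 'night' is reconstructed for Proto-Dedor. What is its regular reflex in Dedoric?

yinyilumhero

Dedoric: *yenyilomhaso > yinyilumhaso > yinyilumheso > yinyilumhero  (by pre-nasal raising, vowel merger, rhotacism)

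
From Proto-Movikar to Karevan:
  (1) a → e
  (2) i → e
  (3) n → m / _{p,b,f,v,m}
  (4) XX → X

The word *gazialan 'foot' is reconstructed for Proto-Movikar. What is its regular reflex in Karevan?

gezelen

Karevan: start from *gazialan.
  rule 1 (vowel merger): gazialan → gezielen
  rule 2 (vowel merger): gezielen → gezeelen
  rule 3: no change — gezeelen
  rule 4 (degemination): gezeelen → gezelen
  ⇒ Karevan gezelen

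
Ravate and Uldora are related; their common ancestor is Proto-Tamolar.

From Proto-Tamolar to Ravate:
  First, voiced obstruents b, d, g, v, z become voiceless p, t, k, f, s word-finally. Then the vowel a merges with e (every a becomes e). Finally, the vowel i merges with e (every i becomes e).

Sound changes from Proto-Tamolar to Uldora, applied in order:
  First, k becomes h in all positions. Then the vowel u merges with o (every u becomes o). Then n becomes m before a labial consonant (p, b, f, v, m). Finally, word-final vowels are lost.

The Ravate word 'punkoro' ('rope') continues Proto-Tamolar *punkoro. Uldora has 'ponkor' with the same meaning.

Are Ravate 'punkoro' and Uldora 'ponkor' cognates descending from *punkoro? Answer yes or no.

Derive the expected Uldora reflex of *punkoro:
Uldora: *punkoro
  punkoro → punhoro   [unconditioned shift]
  punhoro → ponhoro   [vowel merger]
  ponhoro (rule 3 does not apply)
  ponhoro → ponhor   [apocope]
  giving Uldora ponhor.
The regular Uldora reflex would be 'ponhor', but the attested form is 'ponkor'. The correspondence is irregular, so they are not cognates (the Uldora form has a different source).

no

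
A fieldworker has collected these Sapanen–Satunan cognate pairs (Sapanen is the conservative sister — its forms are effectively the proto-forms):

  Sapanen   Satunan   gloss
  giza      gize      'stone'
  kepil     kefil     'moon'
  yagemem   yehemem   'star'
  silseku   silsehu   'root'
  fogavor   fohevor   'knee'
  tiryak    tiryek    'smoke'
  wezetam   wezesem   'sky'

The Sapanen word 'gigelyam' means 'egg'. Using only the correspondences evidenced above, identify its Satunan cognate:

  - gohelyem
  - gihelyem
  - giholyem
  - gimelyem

yagemem ~ yehemem — Sapanen g corresponds to Satunan h between vowels (before a front vowel).
wezetam ~ wezesem — Sapanen a corresponds to Satunan e after a consonant, before a nasal.
Applying these to Sapanen 'gigelyam':
  gigelyam → gihelyam   (g→h between vowels (before a front vowel))
  gihelyam → gihelyem   (a→e after a consonant, before a nasal)
So the Satunan cognate is 'gihelyem'.

gihelyem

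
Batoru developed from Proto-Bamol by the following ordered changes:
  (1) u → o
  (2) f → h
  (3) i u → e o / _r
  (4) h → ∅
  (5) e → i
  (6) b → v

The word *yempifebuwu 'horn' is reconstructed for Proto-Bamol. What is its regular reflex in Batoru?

yimpiivowo

Batoru: start from *yempifebuwu.
  rule 1 (vowel merger): yempifebuwu → yempifebowo
  rule 2 (unconditioned shift): yempifebowo → yempihebowo
  rule 3: no change — yempihebowo
  rule 4 (h-loss): yempihebowo → yempiebowo
  rule 5 (vowel merger): yempiebowo → yimpiibowo
  rule 6 (unconditioned shift): yimpiibowo → yimpiivowo
  ⇒ Batoru yimpiivowo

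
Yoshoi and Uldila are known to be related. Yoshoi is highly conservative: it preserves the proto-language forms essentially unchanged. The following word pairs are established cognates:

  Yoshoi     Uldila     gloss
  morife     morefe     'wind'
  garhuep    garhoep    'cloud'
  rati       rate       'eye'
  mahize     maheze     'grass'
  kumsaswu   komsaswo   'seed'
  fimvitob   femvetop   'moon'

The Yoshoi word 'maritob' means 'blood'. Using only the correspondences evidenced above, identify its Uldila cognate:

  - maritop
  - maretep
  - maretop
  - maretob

mahize ~ maheze, fimvitob ~ femvetop — Yoshoi i corresponds to Uldila e after a consonant, before a consonant other than r, m, n, p, b, f, v.
fimvitob ~ femvetop — Yoshoi b corresponds to Uldila p word-finally.
Applying these to Yoshoi 'maritob':
  maritob → maretob   (i→e after a consonant, before a consonant other than r, m, n, p, b, f, v)
  maretob → maretop   (b→p word-finally)
So the Uldila cognate is 'maretop'.

maretop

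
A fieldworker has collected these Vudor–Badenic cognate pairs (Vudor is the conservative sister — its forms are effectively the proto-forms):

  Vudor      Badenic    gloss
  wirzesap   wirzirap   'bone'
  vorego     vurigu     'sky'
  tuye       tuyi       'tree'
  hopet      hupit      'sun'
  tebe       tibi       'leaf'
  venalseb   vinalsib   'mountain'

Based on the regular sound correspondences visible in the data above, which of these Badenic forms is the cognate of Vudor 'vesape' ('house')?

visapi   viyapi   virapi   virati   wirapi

virapi

wirzesap ~ wirzirap, vorego ~ vurigu — Vudor e corresponds to Badenic i after a consonant, before a consonant other than r, m, n, p, b, f, v.
wirzesap ~ wirzirap — Vudor s corresponds to Badenic r between vowels (before a back vowel).
tuye ~ tuyi, tebe ~ tibi — Vudor e corresponds to Badenic i word-finally.
Applying these to Vudor 'vesape':
  vesape → visape   (e→i after a consonant, before a consonant other than r, m, n, p, b, f, v)
  visape → virape   (s→r between vowels (before a back vowel))
  virape → virapi   (e→i word-finally)
So the Badenic cognate is 'virapi'.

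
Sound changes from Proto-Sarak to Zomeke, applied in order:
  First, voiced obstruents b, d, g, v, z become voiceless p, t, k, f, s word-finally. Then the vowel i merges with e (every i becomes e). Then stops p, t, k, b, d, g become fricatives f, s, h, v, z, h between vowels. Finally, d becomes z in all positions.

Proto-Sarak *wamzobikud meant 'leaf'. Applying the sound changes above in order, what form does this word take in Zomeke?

wamzovehut

Zomeke: start from *wamzobikud.
  rule 1 (final devoicing): wamzobikud → wamzobikut
  rule 2 (vowel merger): wamzobikut → wamzobekut
  rule 3 (intervocalic lenition): wamzobekut → wamzovehut
  rule 4: no change — wamzovehut
  ⇒ Zomeke wamzovehut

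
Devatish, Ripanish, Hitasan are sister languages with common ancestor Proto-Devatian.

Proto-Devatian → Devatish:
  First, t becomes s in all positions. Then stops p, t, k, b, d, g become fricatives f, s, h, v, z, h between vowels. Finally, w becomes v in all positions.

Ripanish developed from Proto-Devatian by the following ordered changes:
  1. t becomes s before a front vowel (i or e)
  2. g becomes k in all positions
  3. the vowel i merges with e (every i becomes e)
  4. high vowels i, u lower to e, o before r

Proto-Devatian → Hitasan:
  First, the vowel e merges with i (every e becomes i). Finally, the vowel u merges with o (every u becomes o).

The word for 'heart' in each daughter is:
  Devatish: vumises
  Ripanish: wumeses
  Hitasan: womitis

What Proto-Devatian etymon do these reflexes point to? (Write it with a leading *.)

Position 5: Devatish has s, Ripanish has s, Hitasan has t. Hitasan preserves t here (none of its changes turn any other segment into t), so the proto-segment is *t.
Position 1: Devatish has v, Ripanish has w, Hitasan has w. Ripanish preserves w here (none of its changes turn any other segment into w), so the proto-segment is *w.
Position 4: Devatish has i, Ripanish has e, Hitasan has i. Devatish preserves i here (none of its changes turn any other segment into i), so the proto-segment is *i.
This points to *wumites. Verify forward in each daughter:
Devatish: start from *wumites.
  rule 1 (unconditioned shift): wumites → wumises
  rule 2: no change — wumises
  rule 3 (unconditioned shift): wumises → vumises
  ⇒ Devatish vumises
Ripanish: start from *wumites.
  rule 1 (palatalisation): wumites → wumises
  rule 2: no change — wumises
  rule 3 (vowel merger): wumises → wumeses
  rule 4: no change — wumeses
  ⇒ Ripanish wumeses
Hitasan: start from *wumites.
  rule 1 (vowel merger): wumites → wumitis
  rule 2 (vowel merger): wumitis → womitis
  ⇒ Hitasan womitis
No other proto-form is consistent with every reflex, so the reconstruction is *wumites.

*wumites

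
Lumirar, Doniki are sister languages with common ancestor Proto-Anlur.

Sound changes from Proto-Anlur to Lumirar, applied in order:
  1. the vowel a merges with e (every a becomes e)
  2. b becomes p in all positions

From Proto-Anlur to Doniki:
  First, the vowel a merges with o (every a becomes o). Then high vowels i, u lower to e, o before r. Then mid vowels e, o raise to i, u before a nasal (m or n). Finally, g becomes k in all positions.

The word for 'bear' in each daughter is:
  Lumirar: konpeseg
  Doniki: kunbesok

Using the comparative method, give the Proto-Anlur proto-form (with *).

*konbesag

Position 2: Lumirar has o, Doniki has u. Lumirar preserves o here (none of its changes turn any other segment into o), so the proto-segment is *o.
Position 4: Lumirar has p, Doniki has b. Doniki preserves b here (none of its changes turn any other segment into b), so the proto-segment is *b.
This points to *konbesag. Verify forward in each daughter:
Lumirar: *konbesag > konbeseg > konpeseg  (by vowel merger, unconditioned shift)
Doniki: *konbesag
  konbesag → konbesog   [vowel merger]
  konbesog (rule 2 does not apply)
  konbesog → kunbesog   [pre-nasal raising]
  kunbesog → kunbesok   [unconditioned shift]
  giving Doniki kunbesok.
Only *konbesag yields all of Lumirar konpeseg, Doniki kunbesok.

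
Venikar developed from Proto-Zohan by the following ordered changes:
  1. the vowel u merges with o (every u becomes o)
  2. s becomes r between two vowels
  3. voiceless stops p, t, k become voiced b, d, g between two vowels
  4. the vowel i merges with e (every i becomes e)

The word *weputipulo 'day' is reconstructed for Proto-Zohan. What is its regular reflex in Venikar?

webodebolo

Venikar: *weputipulo
  weputipulo → wepotipolo   [vowel merger]
  wepotipolo (rule 2 does not apply)
  wepotipolo → webodibolo   [intervocalic voicing]
  webodibolo → webodebolo   [vowel merger]
  giving Venikar webodebolo.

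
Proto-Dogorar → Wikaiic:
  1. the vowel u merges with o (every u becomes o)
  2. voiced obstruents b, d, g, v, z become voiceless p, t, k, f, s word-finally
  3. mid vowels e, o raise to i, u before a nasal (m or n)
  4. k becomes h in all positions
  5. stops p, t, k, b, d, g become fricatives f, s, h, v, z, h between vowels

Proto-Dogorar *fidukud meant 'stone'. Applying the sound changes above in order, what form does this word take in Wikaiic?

Wikaiic: *fidukud
  fidukud → fidokod   [vowel merger]
  fidokod → fidokot   [final devoicing]
  fidokot (rule 3 does not apply)
  fidokot → fidohot   [unconditioned shift]
  fidohot → fizohot   [intervocalic lenition]
  giving Wikaiic fizohot.

fizohot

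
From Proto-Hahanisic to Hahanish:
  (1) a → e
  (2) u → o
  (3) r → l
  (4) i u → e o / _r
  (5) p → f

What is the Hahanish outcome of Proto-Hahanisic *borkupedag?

Hahanish: start from *borkupedag.
  rule 1 (vowel merger): borkupedag → borkupedeg
  rule 2 (vowel merger): borkupedeg → borkopedeg
  rule 3 (unconditioned shift): borkopedeg → bolkopedeg
  rule 4: no change — bolkopedeg
  rule 5 (unconditioned shift): bolkopedeg → bolkofedeg
  ⇒ Hahanish bolkofedeg

bolkofedeg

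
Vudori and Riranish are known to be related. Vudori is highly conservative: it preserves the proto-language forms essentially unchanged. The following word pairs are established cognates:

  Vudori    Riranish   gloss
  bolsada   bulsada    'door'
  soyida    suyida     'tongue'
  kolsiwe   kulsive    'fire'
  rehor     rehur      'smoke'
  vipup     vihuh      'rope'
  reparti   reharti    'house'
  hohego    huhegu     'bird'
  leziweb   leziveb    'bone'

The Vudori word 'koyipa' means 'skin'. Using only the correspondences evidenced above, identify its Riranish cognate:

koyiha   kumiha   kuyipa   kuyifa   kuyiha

bolsada ~ bulsada, soyida ~ suyida — Vudori o corresponds to Riranish u after a consonant, before a consonant other than r, m, n, p, b, f, v.
reparti ~ reharti — Vudori p corresponds to Riranish h between vowels (before a back vowel).
Applying these to Vudori 'koyipa':
  koyipa → kuyipa   (o→u after a consonant, before a consonant other than r, m, n, p, b, f, v)
  kuyipa → kuyiha   (p→h between vowels (before a back vowel))
So the Riranish cognate is 'kuyiha'.

kuyiha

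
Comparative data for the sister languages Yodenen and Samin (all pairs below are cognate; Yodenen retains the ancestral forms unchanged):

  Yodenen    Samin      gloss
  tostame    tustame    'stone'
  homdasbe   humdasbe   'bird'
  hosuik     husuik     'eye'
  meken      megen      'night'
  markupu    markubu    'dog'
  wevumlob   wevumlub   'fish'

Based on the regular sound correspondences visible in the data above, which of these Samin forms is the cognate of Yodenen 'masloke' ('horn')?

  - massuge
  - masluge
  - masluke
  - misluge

tostame ~ tustame, hosuik ~ husuik — Yodenen o corresponds to Samin u after a consonant, before a consonant other than r, m, n, p, b, f, v.
meken ~ megen — Yodenen k corresponds to Samin g between vowels (before a front vowel).
Applying these to Yodenen 'masloke':
  masloke → masluke   (o→u after a consonant, before a consonant other than r, m, n, p, b, f, v)
  masluke → masluge   (k→g between vowels (before a front vowel))
So the Samin cognate is 'masluge'.

masluge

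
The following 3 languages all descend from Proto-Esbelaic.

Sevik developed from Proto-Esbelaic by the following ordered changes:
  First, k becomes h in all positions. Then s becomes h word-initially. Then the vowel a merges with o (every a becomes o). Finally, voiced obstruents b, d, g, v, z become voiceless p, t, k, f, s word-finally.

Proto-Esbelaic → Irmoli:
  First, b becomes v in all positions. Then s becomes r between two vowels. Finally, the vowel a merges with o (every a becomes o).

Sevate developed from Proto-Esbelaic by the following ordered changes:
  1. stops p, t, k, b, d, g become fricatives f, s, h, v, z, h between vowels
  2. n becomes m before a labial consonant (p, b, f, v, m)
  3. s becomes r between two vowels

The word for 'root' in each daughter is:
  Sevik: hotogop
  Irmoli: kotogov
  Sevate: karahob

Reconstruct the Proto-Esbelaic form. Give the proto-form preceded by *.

Position 4: Sevik has o, Irmoli has o, Sevate has a. Sevate preserves a here (none of its changes turn any other segment into a), so the proto-segment is *a.
Position 3: Sevik has t, Irmoli has t, Sevate has r. Irmoli preserves t here (none of its changes turn any other segment into t), so the proto-segment is *t.
Position 1: Sevik has h, Irmoli has k, Sevate has k. Irmoli preserves k here (none of its changes turn any other segment into k), so the proto-segment is *k.
This points to *katagob. Verify forward in each daughter:
Sevik: *katagob
  katagob → hatagob   [unconditioned shift]
  hatagob (rule 2 does not apply)
  hatagob → hotogob   [vowel merger]
  hotogob → hotogop   [final devoicing]
  giving Sevik hotogop.
Irmoli: *katagob
  katagob → katagov   [unconditioned shift]
  katagov (rule 2 does not apply)
  katagov → kotogov   [vowel merger]
  giving Irmoli kotogov.
Sevate: *katagob > kasahob > karahob  (by intervocalic lenition, rhotacism)
Only *katagob yields all of Sevik hotogop, Irmoli kotogov, Sevate karahob.

*katagob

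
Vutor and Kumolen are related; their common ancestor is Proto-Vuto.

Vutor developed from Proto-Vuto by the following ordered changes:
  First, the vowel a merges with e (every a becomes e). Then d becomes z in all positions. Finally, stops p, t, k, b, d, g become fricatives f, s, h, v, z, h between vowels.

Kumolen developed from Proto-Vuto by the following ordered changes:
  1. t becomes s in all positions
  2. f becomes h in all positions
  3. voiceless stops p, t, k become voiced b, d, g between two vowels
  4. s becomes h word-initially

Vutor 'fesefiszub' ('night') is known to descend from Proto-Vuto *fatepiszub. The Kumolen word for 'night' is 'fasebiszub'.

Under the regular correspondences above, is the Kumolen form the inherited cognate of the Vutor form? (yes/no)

Derive the expected Kumolen reflex of *fatepiszub:
Kumolen: *fatepiszub
  fatepiszub → fasepiszub   [unconditioned shift]
  fasepiszub → hasepiszub   [unconditioned shift]
  hasepiszub → hasebiszub   [intervocalic voicing]
  hasebiszub (rule 4 does not apply)
  giving Kumolen hasebiszub.
The regular Kumolen reflex would be 'hasebiszub', but the attested form is 'fasebiszub'. The correspondence is irregular, so they are not cognates (the Kumolen form has a different source).

no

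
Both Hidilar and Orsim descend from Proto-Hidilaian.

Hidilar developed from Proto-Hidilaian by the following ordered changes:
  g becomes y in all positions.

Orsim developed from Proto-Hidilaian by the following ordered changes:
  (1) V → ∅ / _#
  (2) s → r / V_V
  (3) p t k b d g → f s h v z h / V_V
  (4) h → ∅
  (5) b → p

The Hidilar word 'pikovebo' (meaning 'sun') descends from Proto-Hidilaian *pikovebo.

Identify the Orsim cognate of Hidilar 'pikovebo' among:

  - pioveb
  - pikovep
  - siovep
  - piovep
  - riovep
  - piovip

Orsim: *pikovebo
  pikovebo → pikoveb   [apocope]
  pikoveb (rule 2 does not apply)
  pikoveb → pihoveb   [intervocalic lenition]
  pihoveb → pioveb   [h-loss]
  pioveb → piovep   [unconditioned shift]
  giving Orsim piovep.
The other candidates each miss or misapply at least one Orsim change.

piovep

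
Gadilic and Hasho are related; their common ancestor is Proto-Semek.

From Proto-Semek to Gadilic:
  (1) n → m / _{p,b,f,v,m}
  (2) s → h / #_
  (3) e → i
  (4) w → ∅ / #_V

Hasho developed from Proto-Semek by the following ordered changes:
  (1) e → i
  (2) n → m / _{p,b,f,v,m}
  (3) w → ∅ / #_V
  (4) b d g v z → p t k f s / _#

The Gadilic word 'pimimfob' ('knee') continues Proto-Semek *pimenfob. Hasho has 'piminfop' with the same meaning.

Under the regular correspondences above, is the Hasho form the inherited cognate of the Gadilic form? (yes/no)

no

Derive the expected Hasho reflex of *pimenfob:
Hasho: *pimenfob
  pimenfob → piminfob   [vowel merger]
  piminfob → pimimfob   [nasal place assimilation]
  pimimfob (rule 3 does not apply)
  pimimfob → pimimfop   [final devoicing]
  giving Hasho pimimfop.
The regular Hasho reflex would be 'pimimfop', but the attested form is 'piminfop'. The correspondence is irregular, so they are not cognates (the Hasho form has a different source).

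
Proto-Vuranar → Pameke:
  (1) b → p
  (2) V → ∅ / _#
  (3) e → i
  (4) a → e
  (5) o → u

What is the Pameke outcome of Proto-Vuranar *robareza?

ruperiz

Pameke: start from *robareza.
  rule 1 (unconditioned shift): robareza → ropareza
  rule 2 (apocope): ropareza → roparez
  rule 3 (vowel merger): roparez → ropariz
  rule 4 (vowel merger): ropariz → roperiz
  rule 5 (vowel merger): roperiz → ruperiz
  ⇒ Pameke ruperiz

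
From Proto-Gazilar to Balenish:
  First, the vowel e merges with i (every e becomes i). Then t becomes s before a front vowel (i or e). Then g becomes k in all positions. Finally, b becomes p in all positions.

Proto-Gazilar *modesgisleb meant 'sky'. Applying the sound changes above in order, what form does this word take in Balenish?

modiskislip

Balenish: *modesgisleb
  modesgisleb → modisgislib   [vowel merger]
  modisgislib (rule 2 does not apply)
  modisgislib → modiskislib   [unconditioned shift]
  modiskislib → modiskislip   [unconditioned shift]
  giving Balenish modiskislip.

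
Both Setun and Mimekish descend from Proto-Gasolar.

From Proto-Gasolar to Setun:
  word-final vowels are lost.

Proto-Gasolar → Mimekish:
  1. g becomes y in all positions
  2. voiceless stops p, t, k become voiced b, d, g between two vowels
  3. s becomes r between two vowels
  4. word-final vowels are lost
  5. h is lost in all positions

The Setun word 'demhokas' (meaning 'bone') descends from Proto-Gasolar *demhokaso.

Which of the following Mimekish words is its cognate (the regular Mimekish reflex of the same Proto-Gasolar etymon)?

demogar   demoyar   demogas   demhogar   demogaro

Mimekish: *demhokaso
  demhokaso (rule 1 does not apply)
  demhokaso → demhogaso   [intervocalic voicing]
  demhogaso → demhogaro   [rhotacism]
  demhogaro → demhogar   [apocope]
  demhogar → demogar   [h-loss]
  giving Mimekish demogar.
Among the options, 'demogar' alone shows every Mimekish change applied in order.

demogar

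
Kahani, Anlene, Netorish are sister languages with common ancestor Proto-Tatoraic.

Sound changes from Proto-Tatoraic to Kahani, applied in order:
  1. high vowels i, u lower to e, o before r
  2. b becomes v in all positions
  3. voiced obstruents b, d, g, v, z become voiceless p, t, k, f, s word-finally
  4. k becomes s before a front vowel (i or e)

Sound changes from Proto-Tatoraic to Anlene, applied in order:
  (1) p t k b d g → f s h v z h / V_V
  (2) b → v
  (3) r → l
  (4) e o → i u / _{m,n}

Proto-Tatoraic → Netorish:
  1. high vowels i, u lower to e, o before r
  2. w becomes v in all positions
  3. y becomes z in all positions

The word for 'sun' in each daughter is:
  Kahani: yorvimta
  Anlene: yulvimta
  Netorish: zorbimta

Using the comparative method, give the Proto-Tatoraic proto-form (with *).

Position 1: Kahani has y, Anlene has y, Netorish has z. Kahani preserves y here (none of its changes turn any other segment into y), so the proto-segment is *y.
Position 4: Kahani has v, Anlene has v, Netorish has b. Netorish preserves b here (none of its changes turn any other segment into b), so the proto-segment is *b.
Continuing position by position gives *yurbimta; check it forward:
Kahani: *yurbimta > yorbimta > yorvimta  (by pre-rhotic lowering, unconditioned shift)
Anlene: *yurbimta
  yurbimta (rule 1 does not apply)
  yurbimta → yurvimta   [unconditioned shift]
  yurvimta → yulvimta   [unconditioned shift]
  yulvimta (rule 4 does not apply)
  giving Anlene yulvimta.
Netorish: *yurbimta
  yurbimta → yorbimta   [pre-rhotic lowering]
  yorbimta (rule 2 does not apply)
  yorbimta → zorbimta   [unconditioned shift]
  giving Netorish zorbimta.
*yurbimta is the unique common source.

*yurbimta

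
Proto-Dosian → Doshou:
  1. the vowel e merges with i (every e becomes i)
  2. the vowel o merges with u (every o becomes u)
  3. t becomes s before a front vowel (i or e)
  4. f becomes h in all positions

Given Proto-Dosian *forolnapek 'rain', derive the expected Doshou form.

hurulnapik

Doshou: start from *forolnapek.
  rule 1 (vowel merger): forolnapek → forolnapik
  rule 2 (vowel merger): forolnapik → furulnapik
  rule 3: no change — furulnapik
  rule 4 (unconditioned shift): furulnapik → hurulnapik
  ⇒ Doshou hurulnapik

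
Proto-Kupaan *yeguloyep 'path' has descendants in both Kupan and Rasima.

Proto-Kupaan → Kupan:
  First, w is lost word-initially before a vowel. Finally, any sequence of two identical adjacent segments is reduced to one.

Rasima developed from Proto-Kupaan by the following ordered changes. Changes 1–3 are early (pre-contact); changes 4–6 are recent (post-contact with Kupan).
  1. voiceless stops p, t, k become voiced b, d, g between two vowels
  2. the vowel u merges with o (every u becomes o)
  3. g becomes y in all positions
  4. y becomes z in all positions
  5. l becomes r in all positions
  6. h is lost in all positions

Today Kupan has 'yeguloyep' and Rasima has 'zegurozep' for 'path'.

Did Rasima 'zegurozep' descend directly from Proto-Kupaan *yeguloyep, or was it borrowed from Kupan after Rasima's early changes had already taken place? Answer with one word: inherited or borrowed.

borrowed

If inherited, *yeguloyep would pass through all of Rasima's changes:
Rasima: *yeguloyep
  yeguloyep (rule 1 does not apply)
  yeguloyep → yegoloyep   [vowel merger]
  yegoloyep → yeyoloyep   [unconditioned shift]
  yeyoloyep → zezolozep   [unconditioned shift]
  zezolozep → zezorozep   [unconditioned shift]
  zezorozep (rule 6 does not apply)
  giving Rasima zezorozep.
If borrowed from Kupan 'yeguloyep' after the early changes, it would undergo only the recent ones:
  rule 4 (unconditioned shift): yeguloyep → zegulozep
  rule 5 (unconditioned shift): zegulozep → zegurozep
  rule 6 (h-loss): no change (zegurozep)
  ⇒ as a loan: zegurozep
Rasima 'zegurozep' matches the loan outcome 'zegurozep', not the inherited 'zezorozep' — it skipped the early Rasima changes, so it was borrowed from Kupan.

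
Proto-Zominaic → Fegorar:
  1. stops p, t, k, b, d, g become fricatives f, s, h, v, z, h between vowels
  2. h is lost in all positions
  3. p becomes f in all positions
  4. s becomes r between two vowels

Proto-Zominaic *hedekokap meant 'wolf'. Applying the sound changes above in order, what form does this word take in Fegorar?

Fegorar: *hedekokap
  hedekokap → hezehohap   [intervocalic lenition]
  hezehohap → ezeoap   [h-loss]
  ezeoap → ezeoaf   [unconditioned shift]
  ezeoaf (rule 4 does not apply)
  giving Fegorar ezeoaf.

ezeoaf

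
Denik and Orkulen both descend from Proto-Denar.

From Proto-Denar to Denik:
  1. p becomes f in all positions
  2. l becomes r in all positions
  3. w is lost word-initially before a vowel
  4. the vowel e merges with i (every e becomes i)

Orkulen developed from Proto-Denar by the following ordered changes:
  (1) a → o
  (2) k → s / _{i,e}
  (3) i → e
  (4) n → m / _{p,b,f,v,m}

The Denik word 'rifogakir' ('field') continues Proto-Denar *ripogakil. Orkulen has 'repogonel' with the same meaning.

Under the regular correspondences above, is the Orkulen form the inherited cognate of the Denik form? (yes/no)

no

Derive the expected Orkulen reflex of *ripogakil:
Orkulen: *ripogakil > ripogokil > ripogosil > repogosel  (by vowel merger, palatalisation, vowel merger)
The regular Orkulen reflex would be 'repogosel', but the attested form is 'repogonel'. The correspondence is irregular, so they are not cognates (the Orkulen form has a different source).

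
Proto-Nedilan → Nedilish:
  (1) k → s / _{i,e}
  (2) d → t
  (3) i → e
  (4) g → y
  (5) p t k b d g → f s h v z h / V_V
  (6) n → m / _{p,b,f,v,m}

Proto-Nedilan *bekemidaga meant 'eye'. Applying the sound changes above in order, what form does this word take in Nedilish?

Nedilish: start from *bekemidaga.
  rule 1 (palatalisation): bekemidaga → besemidaga
  rule 2 (unconditioned shift): besemidaga → besemitaga
  rule 3 (vowel merger): besemitaga → besemetaga
  rule 4 (unconditioned shift): besemetaga → besemetaya
  rule 5 (intervocalic lenition): besemetaya → besemesaya
  rule 6: no change — besemesaya
  ⇒ Nedilish besemesaya

besemesaya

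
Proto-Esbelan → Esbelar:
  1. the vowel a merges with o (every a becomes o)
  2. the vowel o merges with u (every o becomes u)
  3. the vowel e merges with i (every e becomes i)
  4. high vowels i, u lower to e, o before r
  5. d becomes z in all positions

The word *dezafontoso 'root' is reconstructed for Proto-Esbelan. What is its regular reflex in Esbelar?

zizufuntusu

Esbelar: *dezafontoso
  dezafontoso → dezofontoso   [vowel merger]
  dezofontoso → dezufuntusu   [vowel merger]
  dezufuntusu → dizufuntusu   [vowel merger]
  dizufuntusu (rule 4 does not apply)
  dizufuntusu → zizufuntusu   [unconditioned shift]
  giving Esbelar zizufuntusu.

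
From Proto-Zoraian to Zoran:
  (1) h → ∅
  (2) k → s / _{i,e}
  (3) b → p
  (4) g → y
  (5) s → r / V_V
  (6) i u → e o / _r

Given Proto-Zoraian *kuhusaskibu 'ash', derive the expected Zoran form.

Zoran: start from *kuhusaskibu.
  rule 1 (h-loss): kuhusaskibu → kuusaskibu
  rule 2 (palatalisation): kuusaskibu → kuusassibu
  rule 3 (unconditioned shift): kuusassibu → kuusassipu
  rule 4: no change — kuusassipu
  rule 5 (rhotacism): kuusassipu → kuurassipu
  rule 6 (pre-rhotic lowering): kuurassipu → kuorassipu
  ⇒ Zoran kuorassipu

kuorassipu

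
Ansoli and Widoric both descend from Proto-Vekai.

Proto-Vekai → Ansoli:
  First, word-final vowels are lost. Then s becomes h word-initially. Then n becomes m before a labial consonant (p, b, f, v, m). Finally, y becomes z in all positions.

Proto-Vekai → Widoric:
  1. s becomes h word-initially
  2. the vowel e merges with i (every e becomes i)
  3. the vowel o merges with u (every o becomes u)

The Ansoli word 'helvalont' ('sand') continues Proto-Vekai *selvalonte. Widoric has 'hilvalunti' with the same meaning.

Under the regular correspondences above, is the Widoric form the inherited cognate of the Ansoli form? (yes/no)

Derive the expected Widoric reflex of *selvalonte:
Widoric: start from *selvalonte.
  rule 1 (debuccalisation): selvalonte → helvalonte
  rule 2 (vowel merger): helvalonte → hilvalonti
  rule 3 (vowel merger): hilvalonti → hilvalunti
  ⇒ Widoric hilvalunti
Widoric 'hilvalunti' matches the regular reflex exactly, so the pair is cognate.

yes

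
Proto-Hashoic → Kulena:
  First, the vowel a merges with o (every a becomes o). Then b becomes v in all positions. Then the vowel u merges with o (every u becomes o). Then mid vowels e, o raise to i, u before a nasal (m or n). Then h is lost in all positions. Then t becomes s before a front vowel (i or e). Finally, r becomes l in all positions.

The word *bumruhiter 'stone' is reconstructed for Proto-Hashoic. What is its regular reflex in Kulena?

Kulena: *bumruhiter
  bumruhiter (rule 1 does not apply)
  bumruhiter → vumruhiter   [unconditioned shift]
  vumruhiter → vomrohiter   [vowel merger]
  vomrohiter → vumrohiter   [pre-nasal raising]
  vumrohiter → vumroiter   [h-loss]
  vumroiter → vumroiser   [palatalisation]
  vumroiser → vumloisel   [unconditioned shift]
  giving Kulena vumloisel.

vumloisel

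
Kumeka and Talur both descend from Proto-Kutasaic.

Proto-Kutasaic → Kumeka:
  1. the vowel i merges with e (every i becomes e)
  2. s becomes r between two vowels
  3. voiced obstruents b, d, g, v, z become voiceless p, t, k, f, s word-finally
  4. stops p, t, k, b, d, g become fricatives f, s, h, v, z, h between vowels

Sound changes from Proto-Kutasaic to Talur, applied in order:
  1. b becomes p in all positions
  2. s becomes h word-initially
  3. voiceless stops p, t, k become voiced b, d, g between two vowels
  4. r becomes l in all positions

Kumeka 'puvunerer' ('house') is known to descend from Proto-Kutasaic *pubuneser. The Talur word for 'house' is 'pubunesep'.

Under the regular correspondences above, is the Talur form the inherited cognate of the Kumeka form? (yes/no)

Derive the expected Talur reflex of *pubuneser:
Talur: *pubuneser > pupuneser > pubuneser > pubunesel  (by unconditioned shift, intervocalic voicing, unconditioned shift)
The regular Talur reflex would be 'pubunesel', but the attested form is 'pubunesep'. The correspondence is irregular, so they are not cognates (the Talur form has a different source).

no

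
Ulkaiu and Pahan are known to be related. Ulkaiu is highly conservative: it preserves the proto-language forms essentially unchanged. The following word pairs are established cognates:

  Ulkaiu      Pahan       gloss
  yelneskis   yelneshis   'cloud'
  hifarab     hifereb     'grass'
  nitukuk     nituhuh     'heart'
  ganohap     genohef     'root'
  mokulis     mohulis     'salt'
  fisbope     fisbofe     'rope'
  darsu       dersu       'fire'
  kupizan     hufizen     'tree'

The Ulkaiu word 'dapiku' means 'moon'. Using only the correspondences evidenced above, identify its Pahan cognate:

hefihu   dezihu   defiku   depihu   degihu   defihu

defihu

ganohap ~ genohef — Ulkaiu a corresponds to Pahan e after a consonant, before a labial obstruent.
kupizan ~ hufizen — Ulkaiu p corresponds to Pahan f between vowels (before a front vowel).
nitukuk ~ nituhuh, mokulis ~ mohulis — Ulkaiu k corresponds to Pahan h between vowels (before a back vowel).
Applying these to Ulkaiu 'dapiku':
  dapiku → depiku   (a→e after a consonant, before a labial obstruent)
  depiku → defiku   (p→f between vowels (before a front vowel))
  defiku → defihu   (k→h between vowels (before a back vowel))
So the Pahan cognate is 'defihu'.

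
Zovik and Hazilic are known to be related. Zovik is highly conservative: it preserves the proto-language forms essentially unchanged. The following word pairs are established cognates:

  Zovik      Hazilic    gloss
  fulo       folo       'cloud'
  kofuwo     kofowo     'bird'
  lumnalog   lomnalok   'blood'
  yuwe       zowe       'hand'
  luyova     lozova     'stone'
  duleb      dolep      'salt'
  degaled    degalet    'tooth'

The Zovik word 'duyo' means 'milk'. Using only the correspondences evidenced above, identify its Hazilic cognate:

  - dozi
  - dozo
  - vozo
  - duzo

fulo ~ folo, kofuwo ~ kofowo — Zovik u corresponds to Hazilic o after a consonant, before a consonant other than r, m, n, p, b, f, v.
luyova ~ lozova — Zovik y corresponds to Hazilic z between vowels (before a back vowel).
Applying these to Zovik 'duyo':
  duyo → doyo   (u→o after a consonant, before a consonant other than r, m, n, p, b, f, v)
  doyo → dozo   (y→z between vowels (before a back vowel))
So the Hazilic cognate is 'dozo'.

dozo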